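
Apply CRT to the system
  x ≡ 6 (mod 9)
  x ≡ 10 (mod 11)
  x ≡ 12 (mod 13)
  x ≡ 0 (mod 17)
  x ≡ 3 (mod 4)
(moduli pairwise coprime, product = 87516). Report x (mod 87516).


Product of moduli M = 9 · 11 · 13 · 17 · 4 = 87516.
Merge one congruence at a time:
  Start: x ≡ 6 (mod 9).
  Combine with x ≡ 10 (mod 11); new modulus lcm = 99.
    Write x = 6 + 9·t and substitute into x ≡ 10 (mod 11): 9·t ≡ 10 − 6 = 4 (mod 11).
    The inverse of 9 mod 11 is 5 (since 9·5 = 45 = 4·11 + 1), so t ≡ 5·4 = 20 ≡ 9 (mod 11).
    Then x = 6 + 9·9 = 87, valid modulo lcm(9, 11) = 99: x ≡ 87 (mod 99).
  Combine with x ≡ 12 (mod 13); new modulus lcm = 1287.
    Write x = 87 + 99·t and substitute into x ≡ 12 (mod 13): 99·t ≡ 12 − 87 = -75 (mod 13).
    Reduce coefficients mod 13: 8·t ≡ 3 (mod 13).
    The inverse of 8 mod 13 is 5 (since 8·5 = 40 = 3·13 + 1), so t ≡ 5·3 = 15 ≡ 2 (mod 13).
    Then x = 87 + 99·2 = 285, valid modulo lcm(99, 13) = 1287: x ≡ 285 (mod 1287).
  Combine with x ≡ 0 (mod 17); new modulus lcm = 21879.
    Write x = 285 + 1287·t and substitute into x ≡ 0 (mod 17): 1287·t ≡ 0 − 285 = -285 (mod 17).
    Reduce coefficients mod 17: 12·t ≡ 4 (mod 17).
    The inverse of 12 mod 17 is 10 (since 12·10 = 120 = 7·17 + 1), so t ≡ 10·4 = 40 ≡ 6 (mod 17).
    Then x = 285 + 1287·6 = 8007, valid modulo lcm(1287, 17) = 21879: x ≡ 8007 (mod 21879).
  Combine with x ≡ 3 (mod 4); new modulus lcm = 87516.
    Write x = 8007 + 21879·t and substitute into x ≡ 3 (mod 4): 21879·t ≡ 3 − 8007 = -8004 (mod 4).
    Reduce coefficients mod 4: 3·t ≡ 0 (mod 4).
    The inverse of 3 mod 4 is 3 (since 3·3 = 9 = 2·4 + 1), so t ≡ 3·0 = 0 ≡ 0 (mod 4).
    Then x = 8007 + 21879·0 = 8007, valid modulo lcm(21879, 4) = 87516: x ≡ 8007 (mod 87516).
Verify against each original: 8007 mod 9 = 6, 8007 mod 11 = 10, 8007 mod 13 = 12, 8007 mod 17 = 0, 8007 mod 4 = 3.

x ≡ 8007 (mod 87516).


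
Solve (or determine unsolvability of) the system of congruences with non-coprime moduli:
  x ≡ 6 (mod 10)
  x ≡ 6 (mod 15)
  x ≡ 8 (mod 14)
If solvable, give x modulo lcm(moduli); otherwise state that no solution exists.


Moduli 10, 15, 14 are not pairwise coprime, so CRT works modulo lcm(m_i) when all pairwise compatibility conditions hold.
Pairwise compatibility: gcd(m_i, m_j) must divide a_i - a_j for every pair.
Merge one congruence at a time:
  Start: x ≡ 6 (mod 10).
  Combine with x ≡ 6 (mod 15): gcd(10, 15) = 5; 6 - 6 = 0, which IS divisible by 5, so compatible.
    Write x = 6 + 10·t and substitute into x ≡ 6 (mod 15): 10·t ≡ 6 − 6 = 0 (mod 15).
    Divide the congruence (and modulus) by g = 5: 2·t ≡ 0 (mod 3).
    The inverse of 2 mod 3 is 2 (since 2·2 = 4 = 1·3 + 1), so t ≡ 2·0 = 0 ≡ 0 (mod 3).
    Then x = 6 + 10·0 = 6, valid modulo lcm(10, 15) = 30: x ≡ 6 (mod 30).
  Combine with x ≡ 8 (mod 14): gcd(30, 14) = 2; 8 - 6 = 2, which IS divisible by 2, so compatible.
    Write x = 6 + 30·t and substitute into x ≡ 8 (mod 14): 30·t ≡ 8 − 6 = 2 (mod 14).
    Divide the congruence (and modulus) by g = 2: 15·t ≡ 1 (mod 7).
    Reduce coefficients mod 7: 1·t ≡ 1 (mod 7).
    So t ≡ 1 (mod 7).
    Then x = 6 + 30·1 = 36, valid modulo lcm(30, 14) = 210: x ≡ 36 (mod 210).
Verify: 36 mod 10 = 6, 36 mod 15 = 6, 36 mod 14 = 8.

x ≡ 36 (mod 210).


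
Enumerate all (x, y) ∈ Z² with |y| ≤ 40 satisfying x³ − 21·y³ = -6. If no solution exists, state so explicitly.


The equation is x³ - 21y³ = -6. For fixed y, x³ = 21·y³ − 6, so a solution requires the RHS to be a perfect cube.
Strategy: iterate y from -40 to 40, compute RHS = 21·y³ − 6, and check whether it is a (positive or negative) perfect cube.
Check small values of y:
  y = 0: RHS = -6 is not a perfect cube.
  y = 1: RHS = 15 is not a perfect cube.
  y = -1: RHS = -27 = (-3)³ ⇒ x = -3 works.
  y = 2: RHS = 162 is not a perfect cube.
  y = -2: RHS = -174 is not a perfect cube.
  y = 3: RHS = 561 is not a perfect cube.
  y = -3: RHS = -573 is not a perfect cube.
Continuing the search up to |y| = 40 finds no further solutions beyond those listed.
Collected solutions: (-3, -1).

Solutions (with |y| ≤ 40): (-3, -1).


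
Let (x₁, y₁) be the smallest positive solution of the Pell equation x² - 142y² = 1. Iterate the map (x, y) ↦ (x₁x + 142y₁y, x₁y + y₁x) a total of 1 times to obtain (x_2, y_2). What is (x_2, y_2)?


Step 1: Find the fundamental solution (x₁, y₁) of x² - 142y² = 1.
  Expand √142 as a continued fraction. a₀ = ⌊√142⌋ = 11; iterate m_{k+1} = d_k·a_k − m_k, d_{k+1} = (142 − m_{k+1}²)/d_k, a_{k+1} = ⌊(a₀ + m_{k+1})/d_{k+1}⌋ (starting m₀ = 0, d₀ = 1), with convergents p_k = a_k·p_{k-1} + p_{k-2}, q_k = a_k·q_{k-1} + q_{k-2} (p₋₁ = 1, q₋₁ = 0):
  k = 0: a₀ = 11; p₀/q₀ = 11/1; p₀² − 142·q₀² = 121 − 142 = -21.
  k = 1: m = 11, d = 21, a = ⌊(11 + 11)/21⌋ = 1; p/q = (1·11 + 1)/(1·1 + 0) = 12/1; p² − 142·q² = 144 − 142 = 2.
  k = 2: m = 10, d = 2, a = ⌊(11 + 10)/2⌋ = 10; p/q = (10·12 + 11)/(10·1 + 1) = 131/11; p² − 142·q² = 17161 − 17182 = -21.
  k = 3: m = 10, d = 21, a = ⌊(11 + 10)/21⌋ = 1; p/q = (1·131 + 12)/(1·11 + 1) = 143/12; p² − 142·q² = 20449 − 20448 = 1.
  The first convergent with p² − 142·q² = 1 gives the fundamental solution (x₁, y₁) = (143, 12).
Step 2: Apply the recurrence (x_{n+1}, y_{n+1}) = (x₁x_n + 142y₁y_n, x₁y_n + y₁x_n) repeatedly.
  From (x_1, y_1) = (143, 12): x_2 = 143·143 + 142·12·12 = 40897; y_2 = 143·12 + 12·143 = 3432.
Step 3: Verify x_2² - 142·y_2² = 1672564609 - 1672564608 = 1 (should be 1). ✓

(x_1, y_1) = (143, 12); (x_2, y_2) = (40897, 3432).


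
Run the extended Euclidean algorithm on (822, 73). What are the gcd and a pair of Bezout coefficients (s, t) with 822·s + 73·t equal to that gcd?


Euclidean algorithm on (822, 73) — divide until remainder is 0:
  822 = 11 · 73 + 19
  73 = 3 · 19 + 16
  19 = 1 · 16 + 3
  16 = 5 · 3 + 1
  3 = 3 · 1 + 0
gcd(822, 73) = 1.
Track Bezout coefficients alongside the remainders: start with r₀ = 822 = a·1 + b·0 (s = 1, t = 0) and r₁ = 73 = a·0 + b·1 (s = 0, t = 1); each new remainder r_{k+1} = r_{k-1} − q_k·r_k inherits s_{k+1} = s_{k-1} − q_k·s_k, t_{k+1} = t_{k-1} − q_k·t_k, so r_k = a·s_k + b·t_k at every step:
  q = 11: r = 19, s = 1 − 11·0 = 1, t = 0 − 11·1 = -11  (check: 822·1 + 73·(-11) = 19)
  q = 3: r = 16, s = 0 − 3·1 = -3, t = 1 − 3·(-11) = 34  (check: 822·(-3) + 73·34 = 16)
  q = 1: r = 3, s = 1 − 1·(-3) = 4, t = -11 − 1·34 = -45  (check: 822·4 + 73·(-45) = 3)
  q = 5: r = 1, s = -3 − 5·4 = -23, t = 34 − 5·(-45) = 259  (check: 822·(-23) + 73·259 = 1)
The row with r = 1 (the gcd) gives the Bezout coefficients s = -23, t = 259.
Result: 822 · (-23) + 73 · (259) = 1.

gcd(822, 73) = 1; s = -23, t = 259 (check: 822·(-23) + 73·259 = 1).


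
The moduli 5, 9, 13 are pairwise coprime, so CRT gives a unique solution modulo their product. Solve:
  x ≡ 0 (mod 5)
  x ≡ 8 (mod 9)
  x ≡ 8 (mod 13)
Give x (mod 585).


Moduli 5, 9, 13 are pairwise coprime; by CRT there is a unique solution modulo M = 5 · 9 · 13 = 585.
Solve pairwise, accumulating the modulus:
  Start with x ≡ 0 (mod 5).
  Combine with x ≡ 8 (mod 9): since gcd(5, 9) = 1, we get a unique residue mod 45.
    Write x = 0 + 5·t and substitute into x ≡ 8 (mod 9): 5·t ≡ 8 − 0 = 8 (mod 9).
    The inverse of 5 mod 9 is 2 (since 5·2 = 10 = 1·9 + 1), so t ≡ 2·8 = 16 ≡ 7 (mod 9).
    Then x = 0 + 5·7 = 35, valid modulo lcm(5, 9) = 45: x ≡ 35 (mod 45).
  Combine with x ≡ 8 (mod 13): since gcd(45, 13) = 1, we get a unique residue mod 585.
    Write x = 35 + 45·t and substitute into x ≡ 8 (mod 13): 45·t ≡ 8 − 35 = -27 (mod 13).
    Reduce coefficients mod 13: 6·t ≡ 12 (mod 13).
    The inverse of 6 mod 13 is 11 (since 6·11 = 66 = 5·13 + 1), so t ≡ 11·12 = 132 ≡ 2 (mod 13).
    Then x = 35 + 45·2 = 125, valid modulo lcm(45, 13) = 585: x ≡ 125 (mod 585).
Verify: 125 mod 5 = 0 ✓, 125 mod 9 = 8 ✓, 125 mod 13 = 8 ✓.

x ≡ 125 (mod 585).


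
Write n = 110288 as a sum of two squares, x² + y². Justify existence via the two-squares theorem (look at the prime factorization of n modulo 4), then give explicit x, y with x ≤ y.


Step 1: Factor n = 110288 = 2^4 · 61 · 113.
Step 2: Check the mod-4 condition on each prime factor: 2 = 2 (special); 61 ≡ 1 (mod 4), exponent 1; 113 ≡ 1 (mod 4), exponent 1.
All primes ≡ 3 (mod 4) appear to even exponent (or don't appear), so by the two-squares theorem n IS expressible as a sum of two squares.
Step 3: Build a representation. Group n = k² · m with k = 4 and m = 61 · 113 = 6893 (a product of primes ≡ 1 (mod 4)); a representation of m scales to one of n via (k·x)² + (k·y)² = k²(x² + y²). Each prime p ≡ 1 (mod 4) is itself a sum of two squares; find a² by testing p − a² for a perfect square:
  61: 61 − 1² = 60, 61 − 2² = 57, 61 − 3² = 52, 61 − 4² = 45, 61 − 5² = 36 = 6² ⇒ 61 = 5² + 6².
  113: 113 − 1² = 112, 113 − 2² = 109, 113 − 3² = 104, 113 − 4² = 97, 113 − 5² = 88, 113 − 6² = 77, 113 − 7² = 64 = 8² ⇒ 113 = 7² + 8².
  Combine using the Brahmagupta–Fibonacci identity (a² + b²)(c² + d²) = (ac − bd)² + (ad + bc)² = (ac + bd)² + (ad − bc)²:
  61 · 113 = 6893: from (5² + 6²)(7² + 8²), take (5·7 − 6·8, 5·8 + 6·7) = (35 − 48, 40 + 42) = (-13, 82); dropping signs (only squares matter) gives (13, 82); check 13² + 82² = 169 + 6724 = 6893 ✓.
  Scale by k = 4: (4·13, 4·82) = (52, 328).
Step 4: Order so x ≤ y and verify: 52² + 328² = 2704 + 107584 = 110288 = n. ✓

n = 110288 = 52² + 328² (one valid representation with x ≤ y).


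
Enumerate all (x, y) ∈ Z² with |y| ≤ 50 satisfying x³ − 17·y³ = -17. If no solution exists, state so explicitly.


The equation is x³ - 17y³ = -17. For fixed y, x³ = 17·y³ − 17, so a solution requires the RHS to be a perfect cube.
Strategy: iterate y from -50 to 50, compute RHS = 17·y³ − 17, and check whether it is a (positive or negative) perfect cube.
Check small values of y:
  y = 0: RHS = -17 is not a perfect cube.
  y = 1: RHS = 0 = (0)³ ⇒ x = 0 works.
  y = -1: RHS = -34 is not a perfect cube.
  y = 2: RHS = 119 is not a perfect cube.
  y = -2: RHS = -153 is not a perfect cube.
  y = 3: RHS = 442 is not a perfect cube.
  y = -3: RHS = -476 is not a perfect cube.
Continuing the search up to |y| = 50 finds no further solutions beyond those listed.
Collected solutions: (0, 1).

Solutions (with |y| ≤ 50): (0, 1).


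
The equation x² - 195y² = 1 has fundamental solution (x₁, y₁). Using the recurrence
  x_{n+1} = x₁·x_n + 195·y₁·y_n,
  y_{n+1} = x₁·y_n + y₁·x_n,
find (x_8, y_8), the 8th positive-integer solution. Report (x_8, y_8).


Step 1: Find the fundamental solution (x₁, y₁) of x² - 195y² = 1.
  Expand √195 as a continued fraction. a₀ = ⌊√195⌋ = 13; iterate m_{k+1} = d_k·a_k − m_k, d_{k+1} = (195 − m_{k+1}²)/d_k, a_{k+1} = ⌊(a₀ + m_{k+1})/d_{k+1}⌋ (starting m₀ = 0, d₀ = 1), with convergents p_k = a_k·p_{k-1} + p_{k-2}, q_k = a_k·q_{k-1} + q_{k-2} (p₋₁ = 1, q₋₁ = 0):
  k = 0: a₀ = 13; p₀/q₀ = 13/1; p₀² − 195·q₀² = 169 − 195 = -26.
  k = 1: m = 13, d = 26, a = ⌊(13 + 13)/26⌋ = 1; p/q = (1·13 + 1)/(1·1 + 0) = 14/1; p² − 195·q² = 196 − 195 = 1.
  The first convergent with p² − 195·q² = 1 gives the fundamental solution (x₁, y₁) = (14, 1).
Step 2: Apply the recurrence (x_{n+1}, y_{n+1}) = (x₁x_n + 195y₁y_n, x₁y_n + y₁x_n) repeatedly.
  From (x_1, y_1) = (14, 1): x_2 = 14·14 + 195·1·1 = 391; y_2 = 14·1 + 1·14 = 28.
  From (x_2, y_2) = (391, 28): x_3 = 14·391 + 195·1·28 = 10934; y_3 = 14·28 + 1·391 = 783.
  From (x_3, y_3) = (10934, 783): x_4 = 14·10934 + 195·1·783 = 305761; y_4 = 14·783 + 1·10934 = 21896.
  From (x_4, y_4) = (305761, 21896): x_5 = 14·305761 + 195·1·21896 = 8550374; y_5 = 14·21896 + 1·305761 = 612305.
  From (x_5, y_5) = (8550374, 612305): x_6 = 14·8550374 + 195·1·612305 = 239104711; y_6 = 14·612305 + 1·8550374 = 17122644.
  From (x_6, y_6) = (239104711, 17122644): x_7 = 14·239104711 + 195·1·17122644 = 6686381534; y_7 = 14·17122644 + 1·239104711 = 478821727.
  From (x_7, y_7) = (6686381534, 478821727): x_8 = 14·6686381534 + 195·1·478821727 = 186979578241; y_8 = 14·478821727 + 1·6686381534 = 13389885712.
Step 3: Verify x_8² - 195·y_8² = 34961362679182240654081 - 34961362679182240654080 = 1 (should be 1). ✓

(x_1, y_1) = (14, 1); (x_8, y_8) = (186979578241, 13389885712).


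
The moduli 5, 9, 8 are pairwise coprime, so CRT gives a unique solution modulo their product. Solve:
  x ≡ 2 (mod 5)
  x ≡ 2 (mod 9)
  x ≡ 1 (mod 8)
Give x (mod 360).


Moduli 5, 9, 8 are pairwise coprime; by CRT there is a unique solution modulo M = 5 · 9 · 8 = 360.
Solve pairwise, accumulating the modulus:
  Start with x ≡ 2 (mod 5).
  Combine with x ≡ 2 (mod 9): since gcd(5, 9) = 1, we get a unique residue mod 45.
    Write x = 2 + 5·t and substitute into x ≡ 2 (mod 9): 5·t ≡ 2 − 2 = 0 (mod 9).
    The inverse of 5 mod 9 is 2 (since 5·2 = 10 = 1·9 + 1), so t ≡ 2·0 = 0 ≡ 0 (mod 9).
    Then x = 2 + 5·0 = 2, valid modulo lcm(5, 9) = 45: x ≡ 2 (mod 45).
  Combine with x ≡ 1 (mod 8): since gcd(45, 8) = 1, we get a unique residue mod 360.
    Write x = 2 + 45·t and substitute into x ≡ 1 (mod 8): 45·t ≡ 1 − 2 = -1 (mod 8).
    Reduce coefficients mod 8: 5·t ≡ 7 (mod 8).
    The inverse of 5 mod 8 is 5 (since 5·5 = 25 = 3·8 + 1), so t ≡ 5·7 = 35 ≡ 3 (mod 8).
    Then x = 2 + 45·3 = 137, valid modulo lcm(45, 8) = 360: x ≡ 137 (mod 360).
Verify: 137 mod 5 = 2 ✓, 137 mod 9 = 2 ✓, 137 mod 8 = 1 ✓.

x ≡ 137 (mod 360).


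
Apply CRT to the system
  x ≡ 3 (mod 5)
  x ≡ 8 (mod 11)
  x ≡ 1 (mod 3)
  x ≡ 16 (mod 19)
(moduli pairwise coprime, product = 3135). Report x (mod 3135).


Product of moduli M = 5 · 11 · 3 · 19 = 3135.
Merge one congruence at a time:
  Start: x ≡ 3 (mod 5).
  Combine with x ≡ 8 (mod 11); new modulus lcm = 55.
    Write x = 3 + 5·t and substitute into x ≡ 8 (mod 11): 5·t ≡ 8 − 3 = 5 (mod 11).
    The inverse of 5 mod 11 is 9 (since 5·9 = 45 = 4·11 + 1), so t ≡ 9·5 = 45 ≡ 1 (mod 11).
    Then x = 3 + 5·1 = 8, valid modulo lcm(5, 11) = 55: x ≡ 8 (mod 55).
  Combine with x ≡ 1 (mod 3); new modulus lcm = 165.
    Write x = 8 + 55·t and substitute into x ≡ 1 (mod 3): 55·t ≡ 1 − 8 = -7 (mod 3).
    Reduce coefficients mod 3: 1·t ≡ 2 (mod 3).
    So t ≡ 2 (mod 3).
    Then x = 8 + 55·2 = 118, valid modulo lcm(55, 3) = 165: x ≡ 118 (mod 165).
  Combine with x ≡ 16 (mod 19); new modulus lcm = 3135.
    Write x = 118 + 165·t and substitute into x ≡ 16 (mod 19): 165·t ≡ 16 − 118 = -102 (mod 19).
    Reduce coefficients mod 19: 13·t ≡ 12 (mod 19).
    The inverse of 13 mod 19 is 3 (since 13·3 = 39 = 2·19 + 1), so t ≡ 3·12 = 36 ≡ 17 (mod 19).
    Then x = 118 + 165·17 = 2923, valid modulo lcm(165, 19) = 3135: x ≡ 2923 (mod 3135).
Verify against each original: 2923 mod 5 = 3, 2923 mod 11 = 8, 2923 mod 3 = 1, 2923 mod 19 = 16.

x ≡ 2923 (mod 3135).


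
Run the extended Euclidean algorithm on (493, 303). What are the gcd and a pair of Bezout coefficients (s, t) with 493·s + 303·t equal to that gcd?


Euclidean algorithm on (493, 303) — divide until remainder is 0:
  493 = 1 · 303 + 190
  303 = 1 · 190 + 113
  190 = 1 · 113 + 77
  113 = 1 · 77 + 36
  77 = 2 · 36 + 5
  36 = 7 · 5 + 1
  5 = 5 · 1 + 0
gcd(493, 303) = 1.
Track Bezout coefficients alongside the remainders: start with r₀ = 493 = a·1 + b·0 (s = 1, t = 0) and r₁ = 303 = a·0 + b·1 (s = 0, t = 1); each new remainder r_{k+1} = r_{k-1} − q_k·r_k inherits s_{k+1} = s_{k-1} − q_k·s_k, t_{k+1} = t_{k-1} − q_k·t_k, so r_k = a·s_k + b·t_k at every step:
  q = 1: r = 190, s = 1 − 1·0 = 1, t = 0 − 1·1 = -1  (check: 493·1 + 303·(-1) = 190)
  q = 1: r = 113, s = 0 − 1·1 = -1, t = 1 − 1·(-1) = 2  (check: 493·(-1) + 303·2 = 113)
  q = 1: r = 77, s = 1 − 1·(-1) = 2, t = -1 − 1·2 = -3  (check: 493·2 + 303·(-3) = 77)
  q = 1: r = 36, s = -1 − 1·2 = -3, t = 2 − 1·(-3) = 5  (check: 493·(-3) + 303·5 = 36)
  q = 2: r = 5, s = 2 − 2·(-3) = 8, t = -3 − 2·5 = -13  (check: 493·8 + 303·(-13) = 5)
  q = 7: r = 1, s = -3 − 7·8 = -59, t = 5 − 7·(-13) = 96  (check: 493·(-59) + 303·96 = 1)
The row with r = 1 (the gcd) gives the Bezout coefficients s = -59, t = 96.
Result: 493 · (-59) + 303 · (96) = 1.

gcd(493, 303) = 1; s = -59, t = 96 (check: 493·(-59) + 303·96 = 1).


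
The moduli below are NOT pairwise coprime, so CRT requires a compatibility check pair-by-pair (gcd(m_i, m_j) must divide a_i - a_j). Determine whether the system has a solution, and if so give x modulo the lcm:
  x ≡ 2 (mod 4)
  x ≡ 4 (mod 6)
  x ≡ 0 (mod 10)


Moduli 4, 6, 10 are not pairwise coprime, so CRT works modulo lcm(m_i) when all pairwise compatibility conditions hold.
Pairwise compatibility: gcd(m_i, m_j) must divide a_i - a_j for every pair.
Merge one congruence at a time:
  Start: x ≡ 2 (mod 4).
  Combine with x ≡ 4 (mod 6): gcd(4, 6) = 2; 4 - 2 = 2, which IS divisible by 2, so compatible.
    Write x = 2 + 4·t and substitute into x ≡ 4 (mod 6): 4·t ≡ 4 − 2 = 2 (mod 6).
    Divide the congruence (and modulus) by g = 2: 2·t ≡ 1 (mod 3).
    The inverse of 2 mod 3 is 2 (since 2·2 = 4 = 1·3 + 1), so t ≡ 2·1 = 2 ≡ 2 (mod 3).
    Then x = 2 + 4·2 = 10, valid modulo lcm(4, 6) = 12: x ≡ 10 (mod 12).
  Combine with x ≡ 0 (mod 10): gcd(12, 10) = 2; 0 - 10 = -10, which IS divisible by 2, so compatible.
    Write x = 10 + 12·t and substitute into x ≡ 0 (mod 10): 12·t ≡ 0 − 10 = -10 (mod 10).
    Divide the congruence (and modulus) by g = 2: 6·t ≡ -5 (mod 5).
    Reduce coefficients mod 5: 1·t ≡ 0 (mod 5).
    So t ≡ 0 (mod 5).
    Then x = 10 + 12·0 = 10, valid modulo lcm(12, 10) = 60: x ≡ 10 (mod 60).
Verify: 10 mod 4 = 2, 10 mod 6 = 4, 10 mod 10 = 0.

x ≡ 10 (mod 60).


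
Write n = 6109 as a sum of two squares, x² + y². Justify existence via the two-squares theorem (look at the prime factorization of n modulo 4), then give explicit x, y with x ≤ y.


Step 1: Factor n = 6109 = 41 · 149.
Step 2: Check the mod-4 condition on each prime factor: 41 ≡ 1 (mod 4), exponent 1; 149 ≡ 1 (mod 4), exponent 1.
All primes ≡ 3 (mod 4) appear to even exponent (or don't appear), so by the two-squares theorem n IS expressible as a sum of two squares.
Step 3: Build a representation. Here n = 41 · 149 is a product of primes ≡ 1 (mod 4). Each prime p ≡ 1 (mod 4) is itself a sum of two squares; find a² by testing p − a² for a perfect square:
  41: 41 − 1² = 40, 41 − 2² = 37, 41 − 3² = 32, 41 − 4² = 25 = 5² ⇒ 41 = 4² + 5².
  149: 149 − 1² = 148, 149 − 2² = 145, 149 − 3² = 140, 149 − 4² = 133, 149 − 5² = 124, 149 − 6² = 113, 149 − 7² = 100 = 10² ⇒ 149 = 7² + 10².
  Combine using the Brahmagupta–Fibonacci identity (a² + b²)(c² + d²) = (ac − bd)² + (ad + bc)² = (ac + bd)² + (ad − bc)²:
  41 · 149 = 6109: from (4² + 5²)(7² + 10²), take (4·7 − 5·10, 4·10 + 5·7) = (28 − 50, 40 + 35) = (-22, 75); dropping signs (only squares matter) gives (22, 75); check 22² + 75² = 484 + 5625 = 6109 ✓.
Step 4: Order so x ≤ y and verify: 22² + 75² = 484 + 5625 = 6109 = n. ✓

n = 6109 = 22² + 75² (one valid representation with x ≤ y).


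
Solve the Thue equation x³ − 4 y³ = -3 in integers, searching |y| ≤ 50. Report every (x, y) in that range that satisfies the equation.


The equation is x³ - 4y³ = -3. For fixed y, x³ = 4·y³ − 3, so a solution requires the RHS to be a perfect cube.
Strategy: iterate y from -50 to 50, compute RHS = 4·y³ − 3, and check whether it is a (positive or negative) perfect cube.
Check small values of y:
  y = 0: RHS = -3 is not a perfect cube.
  y = 1: RHS = 1 = (1)³ ⇒ x = 1 works.
  y = -1: RHS = -7 is not a perfect cube.
  y = 2: RHS = 29 is not a perfect cube.
  y = -2: RHS = -35 is not a perfect cube.
  y = 3: RHS = 105 is not a perfect cube.
  y = -3: RHS = -111 is not a perfect cube.
Continuing the search up to |y| = 50 finds no further solutions beyond those listed.
Collected solutions: (1, 1).

Solutions (with |y| ≤ 50): (1, 1).


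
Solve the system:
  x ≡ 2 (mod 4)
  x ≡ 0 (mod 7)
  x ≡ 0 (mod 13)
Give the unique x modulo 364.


Moduli 4, 7, 13 are pairwise coprime; by CRT there is a unique solution modulo M = 4 · 7 · 13 = 364.
Solve pairwise, accumulating the modulus:
  Start with x ≡ 2 (mod 4).
  Combine with x ≡ 0 (mod 7): since gcd(4, 7) = 1, we get a unique residue mod 28.
    Write x = 2 + 4·t and substitute into x ≡ 0 (mod 7): 4·t ≡ 0 − 2 = -2 (mod 7).
    Reduce coefficients mod 7: 4·t ≡ 5 (mod 7).
    The inverse of 4 mod 7 is 2 (since 4·2 = 8 = 1·7 + 1), so t ≡ 2·5 = 10 ≡ 3 (mod 7).
    Then x = 2 + 4·3 = 14, valid modulo lcm(4, 7) = 28: x ≡ 14 (mod 28).
  Combine with x ≡ 0 (mod 13): since gcd(28, 13) = 1, we get a unique residue mod 364.
    Write x = 14 + 28·t and substitute into x ≡ 0 (mod 13): 28·t ≡ 0 − 14 = -14 (mod 13).
    Reduce coefficients mod 13: 2·t ≡ 12 (mod 13).
    The inverse of 2 mod 13 is 7 (since 2·7 = 14 = 1·13 + 1), so t ≡ 7·12 = 84 ≡ 6 (mod 13).
    Then x = 14 + 28·6 = 182, valid modulo lcm(28, 13) = 364: x ≡ 182 (mod 364).
Verify: 182 mod 4 = 2 ✓, 182 mod 7 = 0 ✓, 182 mod 13 = 0 ✓.

x ≡ 182 (mod 364).


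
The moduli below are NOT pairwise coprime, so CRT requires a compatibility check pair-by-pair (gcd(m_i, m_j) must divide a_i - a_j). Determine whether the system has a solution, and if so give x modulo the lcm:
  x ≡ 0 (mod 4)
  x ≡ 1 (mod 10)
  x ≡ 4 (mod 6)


Moduli 4, 10, 6 are not pairwise coprime, so CRT works modulo lcm(m_i) when all pairwise compatibility conditions hold.
Pairwise compatibility: gcd(m_i, m_j) must divide a_i - a_j for every pair.
Merge one congruence at a time:
  Start: x ≡ 0 (mod 4).
  Combine with x ≡ 1 (mod 10): gcd(4, 10) = 2, and 1 - 0 = 1 is NOT divisible by 2.
    ⇒ system is inconsistent (no integer solution).

No solution (the system is inconsistent).


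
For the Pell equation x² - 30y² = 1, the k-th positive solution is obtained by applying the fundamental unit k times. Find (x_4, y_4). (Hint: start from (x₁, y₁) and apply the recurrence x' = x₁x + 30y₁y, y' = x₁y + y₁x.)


Step 1: Find the fundamental solution (x₁, y₁) of x² - 30y² = 1.
  Expand √30 as a continued fraction. a₀ = ⌊√30⌋ = 5; iterate m_{k+1} = d_k·a_k − m_k, d_{k+1} = (30 − m_{k+1}²)/d_k, a_{k+1} = ⌊(a₀ + m_{k+1})/d_{k+1}⌋ (starting m₀ = 0, d₀ = 1), with convergents p_k = a_k·p_{k-1} + p_{k-2}, q_k = a_k·q_{k-1} + q_{k-2} (p₋₁ = 1, q₋₁ = 0):
  k = 0: a₀ = 5; p₀/q₀ = 5/1; p₀² − 30·q₀² = 25 − 30 = -5.
  k = 1: m = 5, d = 5, a = ⌊(5 + 5)/5⌋ = 2; p/q = (2·5 + 1)/(2·1 + 0) = 11/2; p² − 30·q² = 121 − 120 = 1.
  The first convergent with p² − 30·q² = 1 gives the fundamental solution (x₁, y₁) = (11, 2).
Step 2: Apply the recurrence (x_{n+1}, y_{n+1}) = (x₁x_n + 30y₁y_n, x₁y_n + y₁x_n) repeatedly.
  From (x_1, y_1) = (11, 2): x_2 = 11·11 + 30·2·2 = 241; y_2 = 11·2 + 2·11 = 44.
  From (x_2, y_2) = (241, 44): x_3 = 11·241 + 30·2·44 = 5291; y_3 = 11·44 + 2·241 = 966.
  From (x_3, y_3) = (5291, 966): x_4 = 11·5291 + 30·2·966 = 116161; y_4 = 11·966 + 2·5291 = 21208.
Step 3: Verify x_4² - 30·y_4² = 13493377921 - 13493377920 = 1 (should be 1). ✓

(x_1, y_1) = (11, 2); (x_4, y_4) = (116161, 21208).


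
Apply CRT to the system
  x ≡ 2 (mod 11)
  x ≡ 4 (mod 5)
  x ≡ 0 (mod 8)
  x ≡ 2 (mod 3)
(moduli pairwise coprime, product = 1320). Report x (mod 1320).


Product of moduli M = 11 · 5 · 8 · 3 = 1320.
Merge one congruence at a time:
  Start: x ≡ 2 (mod 11).
  Combine with x ≡ 4 (mod 5); new modulus lcm = 55.
    Write x = 2 + 11·t and substitute into x ≡ 4 (mod 5): 11·t ≡ 4 − 2 = 2 (mod 5).
    Reduce coefficients mod 5: 1·t ≡ 2 (mod 5).
    So t ≡ 2 (mod 5).
    Then x = 2 + 11·2 = 24, valid modulo lcm(11, 5) = 55: x ≡ 24 (mod 55).
  Combine with x ≡ 0 (mod 8); new modulus lcm = 440.
    Write x = 24 + 55·t and substitute into x ≡ 0 (mod 8): 55·t ≡ 0 − 24 = -24 (mod 8).
    Reduce coefficients mod 8: 7·t ≡ 0 (mod 8).
    The inverse of 7 mod 8 is 7 (since 7·7 = 49 = 6·8 + 1), so t ≡ 7·0 = 0 ≡ 0 (mod 8).
    Then x = 24 + 55·0 = 24, valid modulo lcm(55, 8) = 440: x ≡ 24 (mod 440).
  Combine with x ≡ 2 (mod 3); new modulus lcm = 1320.
    Write x = 24 + 440·t and substitute into x ≡ 2 (mod 3): 440·t ≡ 2 − 24 = -22 (mod 3).
    Reduce coefficients mod 3: 2·t ≡ 2 (mod 3).
    The inverse of 2 mod 3 is 2 (since 2·2 = 4 = 1·3 + 1), so t ≡ 2·2 = 4 ≡ 1 (mod 3).
    Then x = 24 + 440·1 = 464, valid modulo lcm(440, 3) = 1320: x ≡ 464 (mod 1320).
Verify against each original: 464 mod 11 = 2, 464 mod 5 = 4, 464 mod 8 = 0, 464 mod 3 = 2.

x ≡ 464 (mod 1320).


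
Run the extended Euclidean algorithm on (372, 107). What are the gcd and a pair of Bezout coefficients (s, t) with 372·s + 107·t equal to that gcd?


Euclidean algorithm on (372, 107) — divide until remainder is 0:
  372 = 3 · 107 + 51
  107 = 2 · 51 + 5
  51 = 10 · 5 + 1
  5 = 5 · 1 + 0
gcd(372, 107) = 1.
Track Bezout coefficients alongside the remainders: start with r₀ = 372 = a·1 + b·0 (s = 1, t = 0) and r₁ = 107 = a·0 + b·1 (s = 0, t = 1); each new remainder r_{k+1} = r_{k-1} − q_k·r_k inherits s_{k+1} = s_{k-1} − q_k·s_k, t_{k+1} = t_{k-1} − q_k·t_k, so r_k = a·s_k + b·t_k at every step:
  q = 3: r = 51, s = 1 − 3·0 = 1, t = 0 − 3·1 = -3  (check: 372·1 + 107·(-3) = 51)
  q = 2: r = 5, s = 0 − 2·1 = -2, t = 1 − 2·(-3) = 7  (check: 372·(-2) + 107·7 = 5)
  q = 10: r = 1, s = 1 − 10·(-2) = 21, t = -3 − 10·7 = -73  (check: 372·21 + 107·(-73) = 1)
The row with r = 1 (the gcd) gives the Bezout coefficients s = 21, t = -73.
Result: 372 · (21) + 107 · (-73) = 1.

gcd(372, 107) = 1; s = 21, t = -73 (check: 372·21 + 107·(-73) = 1).


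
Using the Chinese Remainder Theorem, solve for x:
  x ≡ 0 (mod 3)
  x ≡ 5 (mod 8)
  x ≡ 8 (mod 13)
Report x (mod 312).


Moduli 3, 8, 13 are pairwise coprime; by CRT there is a unique solution modulo M = 3 · 8 · 13 = 312.
Solve pairwise, accumulating the modulus:
  Start with x ≡ 0 (mod 3).
  Combine with x ≡ 5 (mod 8): since gcd(3, 8) = 1, we get a unique residue mod 24.
    Write x = 0 + 3·t and substitute into x ≡ 5 (mod 8): 3·t ≡ 5 − 0 = 5 (mod 8).
    The inverse of 3 mod 8 is 3 (since 3·3 = 9 = 1·8 + 1), so t ≡ 3·5 = 15 ≡ 7 (mod 8).
    Then x = 0 + 3·7 = 21, valid modulo lcm(3, 8) = 24: x ≡ 21 (mod 24).
  Combine with x ≡ 8 (mod 13): since gcd(24, 13) = 1, we get a unique residue mod 312.
    Write x = 21 + 24·t and substitute into x ≡ 8 (mod 13): 24·t ≡ 8 − 21 = -13 (mod 13).
    Reduce coefficients mod 13: 11·t ≡ 0 (mod 13).
    The inverse of 11 mod 13 is 6 (since 11·6 = 66 = 5·13 + 1), so t ≡ 6·0 = 0 ≡ 0 (mod 13).
    Then x = 21 + 24·0 = 21, valid modulo lcm(24, 13) = 312: x ≡ 21 (mod 312).
Verify: 21 mod 3 = 0 ✓, 21 mod 8 = 5 ✓, 21 mod 13 = 8 ✓.

x ≡ 21 (mod 312).


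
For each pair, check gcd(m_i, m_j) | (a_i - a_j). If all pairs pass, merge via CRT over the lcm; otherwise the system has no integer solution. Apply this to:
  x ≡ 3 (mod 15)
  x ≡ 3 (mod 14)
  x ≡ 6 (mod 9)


Moduli 15, 14, 9 are not pairwise coprime, so CRT works modulo lcm(m_i) when all pairwise compatibility conditions hold.
Pairwise compatibility: gcd(m_i, m_j) must divide a_i - a_j for every pair.
Merge one congruence at a time:
  Start: x ≡ 3 (mod 15).
  Combine with x ≡ 3 (mod 14): gcd(15, 14) = 1; 3 - 3 = 0, which IS divisible by 1, so compatible.
    Write x = 3 + 15·t and substitute into x ≡ 3 (mod 14): 15·t ≡ 3 − 3 = 0 (mod 14).
    Reduce coefficients mod 14: 1·t ≡ 0 (mod 14).
    So t ≡ 0 (mod 14).
    Then x = 3 + 15·0 = 3, valid modulo lcm(15, 14) = 210: x ≡ 3 (mod 210).
  Combine with x ≡ 6 (mod 9): gcd(210, 9) = 3; 6 - 3 = 3, which IS divisible by 3, so compatible.
    Write x = 3 + 210·t and substitute into x ≡ 6 (mod 9): 210·t ≡ 6 − 3 = 3 (mod 9).
    Divide the congruence (and modulus) by g = 3: 70·t ≡ 1 (mod 3).
    Reduce coefficients mod 3: 1·t ≡ 1 (mod 3).
    So t ≡ 1 (mod 3).
    Then x = 3 + 210·1 = 213, valid modulo lcm(210, 9) = 630: x ≡ 213 (mod 630).
Verify: 213 mod 15 = 3, 213 mod 14 = 3, 213 mod 9 = 6.

x ≡ 213 (mod 630).


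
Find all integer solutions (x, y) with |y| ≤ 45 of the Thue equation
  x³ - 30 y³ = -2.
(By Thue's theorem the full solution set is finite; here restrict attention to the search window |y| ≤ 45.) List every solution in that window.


The equation is x³ - 30y³ = -2. For fixed y, x³ = 30·y³ − 2, so a solution requires the RHS to be a perfect cube.
Strategy: iterate y from -45 to 45, compute RHS = 30·y³ − 2, and check whether it is a (positive or negative) perfect cube.
Check small values of y:
  y = 0: RHS = -2 is not a perfect cube.
  y = 1: RHS = 28 is not a perfect cube.
  y = -1: RHS = -32 is not a perfect cube.
  y = 2: RHS = 238 is not a perfect cube.
  y = -2: RHS = -242 is not a perfect cube.
  y = 3: RHS = 808 is not a perfect cube.
  y = -3: RHS = -812 is not a perfect cube.
Continuing the search up to |y| = 45 finds no solutions either.
No (x, y) in the scanned range satisfies the equation.

No integer solutions with |y| ≤ 45.


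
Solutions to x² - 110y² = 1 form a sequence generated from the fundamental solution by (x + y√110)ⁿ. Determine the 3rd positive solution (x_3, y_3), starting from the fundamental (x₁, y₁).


Step 1: Find the fundamental solution (x₁, y₁) of x² - 110y² = 1.
  Expand √110 as a continued fraction. a₀ = ⌊√110⌋ = 10; iterate m_{k+1} = d_k·a_k − m_k, d_{k+1} = (110 − m_{k+1}²)/d_k, a_{k+1} = ⌊(a₀ + m_{k+1})/d_{k+1}⌋ (starting m₀ = 0, d₀ = 1), with convergents p_k = a_k·p_{k-1} + p_{k-2}, q_k = a_k·q_{k-1} + q_{k-2} (p₋₁ = 1, q₋₁ = 0):
  k = 0: a₀ = 10; p₀/q₀ = 10/1; p₀² − 110·q₀² = 100 − 110 = -10.
  k = 1: m = 10, d = 10, a = ⌊(10 + 10)/10⌋ = 2; p/q = (2·10 + 1)/(2·1 + 0) = 21/2; p² − 110·q² = 441 − 440 = 1.
  The first convergent with p² − 110·q² = 1 gives the fundamental solution (x₁, y₁) = (21, 2).
Step 2: Apply the recurrence (x_{n+1}, y_{n+1}) = (x₁x_n + 110y₁y_n, x₁y_n + y₁x_n) repeatedly.
  From (x_1, y_1) = (21, 2): x_2 = 21·21 + 110·2·2 = 881; y_2 = 21·2 + 2·21 = 84.
  From (x_2, y_2) = (881, 84): x_3 = 21·881 + 110·2·84 = 36981; y_3 = 21·84 + 2·881 = 3526.
Step 3: Verify x_3² - 110·y_3² = 1367594361 - 1367594360 = 1 (should be 1). ✓

(x_1, y_1) = (21, 2); (x_3, y_3) = (36981, 3526).


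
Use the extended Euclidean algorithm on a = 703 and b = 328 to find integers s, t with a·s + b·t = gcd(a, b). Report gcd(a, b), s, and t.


Euclidean algorithm on (703, 328) — divide until remainder is 0:
  703 = 2 · 328 + 47
  328 = 6 · 47 + 46
  47 = 1 · 46 + 1
  46 = 46 · 1 + 0
gcd(703, 328) = 1.
Track Bezout coefficients alongside the remainders: start with r₀ = 703 = a·1 + b·0 (s = 1, t = 0) and r₁ = 328 = a·0 + b·1 (s = 0, t = 1); each new remainder r_{k+1} = r_{k-1} − q_k·r_k inherits s_{k+1} = s_{k-1} − q_k·s_k, t_{k+1} = t_{k-1} − q_k·t_k, so r_k = a·s_k + b·t_k at every step:
  q = 2: r = 47, s = 1 − 2·0 = 1, t = 0 − 2·1 = -2  (check: 703·1 + 328·(-2) = 47)
  q = 6: r = 46, s = 0 − 6·1 = -6, t = 1 − 6·(-2) = 13  (check: 703·(-6) + 328·13 = 46)
  q = 1: r = 1, s = 1 − 1·(-6) = 7, t = -2 − 1·13 = -15  (check: 703·7 + 328·(-15) = 1)
The row with r = 1 (the gcd) gives the Bezout coefficients s = 7, t = -15.
Result: 703 · (7) + 328 · (-15) = 1.

gcd(703, 328) = 1; s = 7, t = -15 (check: 703·7 + 328·(-15) = 1).


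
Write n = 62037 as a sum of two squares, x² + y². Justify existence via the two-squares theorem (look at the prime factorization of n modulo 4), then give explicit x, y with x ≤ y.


Step 1: Factor n = 62037 = 3^2 · 61 · 113.
Step 2: Check the mod-4 condition on each prime factor: 3 ≡ 3 (mod 4), exponent 2 (must be even); 61 ≡ 1 (mod 4), exponent 1; 113 ≡ 1 (mod 4), exponent 1.
All primes ≡ 3 (mod 4) appear to even exponent (or don't appear), so by the two-squares theorem n IS expressible as a sum of two squares.
Step 3: Build a representation. Group n = k² · m with k = 3 and m = 61 · 113 = 6893 (a product of primes ≡ 1 (mod 4)); a representation of m scales to one of n via (k·x)² + (k·y)² = k²(x² + y²). Each prime p ≡ 1 (mod 4) is itself a sum of two squares; find a² by testing p − a² for a perfect square:
  61: 61 − 1² = 60, 61 − 2² = 57, 61 − 3² = 52, 61 − 4² = 45, 61 − 5² = 36 = 6² ⇒ 61 = 5² + 6².
  113: 113 − 1² = 112, 113 − 2² = 109, 113 − 3² = 104, 113 − 4² = 97, 113 − 5² = 88, 113 − 6² = 77, 113 − 7² = 64 = 8² ⇒ 113 = 7² + 8².
  Combine using the Brahmagupta–Fibonacci identity (a² + b²)(c² + d²) = (ac − bd)² + (ad + bc)² = (ac + bd)² + (ad − bc)²:
  61 · 113 = 6893: from (5² + 6²)(7² + 8²), take (5·7 − 6·8, 5·8 + 6·7) = (35 − 48, 40 + 42) = (-13, 82); dropping signs (only squares matter) gives (13, 82); check 13² + 82² = 169 + 6724 = 6893 ✓.
  Scale by k = 3: (3·13, 3·82) = (39, 246).
Step 4: Order so x ≤ y and verify: 39² + 246² = 1521 + 60516 = 62037 = n. ✓

n = 62037 = 39² + 246² (one valid representation with x ≤ y).


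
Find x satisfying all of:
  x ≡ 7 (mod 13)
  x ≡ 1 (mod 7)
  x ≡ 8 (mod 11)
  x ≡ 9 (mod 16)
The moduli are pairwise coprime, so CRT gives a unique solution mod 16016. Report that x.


Product of moduli M = 13 · 7 · 11 · 16 = 16016.
Merge one congruence at a time:
  Start: x ≡ 7 (mod 13).
  Combine with x ≡ 1 (mod 7); new modulus lcm = 91.
    Write x = 7 + 13·t and substitute into x ≡ 1 (mod 7): 13·t ≡ 1 − 7 = -6 (mod 7).
    Reduce coefficients mod 7: 6·t ≡ 1 (mod 7).
    The inverse of 6 mod 7 is 6 (since 6·6 = 36 = 5·7 + 1), so t ≡ 6·1 = 6 ≡ 6 (mod 7).
    Then x = 7 + 13·6 = 85, valid modulo lcm(13, 7) = 91: x ≡ 85 (mod 91).
  Combine with x ≡ 8 (mod 11); new modulus lcm = 1001.
    Write x = 85 + 91·t and substitute into x ≡ 8 (mod 11): 91·t ≡ 8 − 85 = -77 (mod 11).
    Reduce coefficients mod 11: 3·t ≡ 0 (mod 11).
    The inverse of 3 mod 11 is 4 (since 3·4 = 12 = 1·11 + 1), so t ≡ 4·0 = 0 ≡ 0 (mod 11).
    Then x = 85 + 91·0 = 85, valid modulo lcm(91, 11) = 1001: x ≡ 85 (mod 1001).
  Combine with x ≡ 9 (mod 16); new modulus lcm = 16016.
    Write x = 85 + 1001·t and substitute into x ≡ 9 (mod 16): 1001·t ≡ 9 − 85 = -76 (mod 16).
    Reduce coefficients mod 16: 9·t ≡ 4 (mod 16).
    The inverse of 9 mod 16 is 9 (since 9·9 = 81 = 5·16 + 1), so t ≡ 9·4 = 36 ≡ 4 (mod 16).
    Then x = 85 + 1001·4 = 4089, valid modulo lcm(1001, 16) = 16016: x ≡ 4089 (mod 16016).
Verify against each original: 4089 mod 13 = 7, 4089 mod 7 = 1, 4089 mod 11 = 8, 4089 mod 16 = 9.

x ≡ 4089 (mod 16016).


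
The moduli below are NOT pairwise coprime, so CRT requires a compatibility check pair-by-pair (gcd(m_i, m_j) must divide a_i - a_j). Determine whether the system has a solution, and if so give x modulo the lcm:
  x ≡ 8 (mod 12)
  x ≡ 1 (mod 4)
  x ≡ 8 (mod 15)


Moduli 12, 4, 15 are not pairwise coprime, so CRT works modulo lcm(m_i) when all pairwise compatibility conditions hold.
Pairwise compatibility: gcd(m_i, m_j) must divide a_i - a_j for every pair.
Merge one congruence at a time:
  Start: x ≡ 8 (mod 12).
  Combine with x ≡ 1 (mod 4): gcd(12, 4) = 4, and 1 - 8 = -7 is NOT divisible by 4.
    ⇒ system is inconsistent (no integer solution).

No solution (the system is inconsistent).


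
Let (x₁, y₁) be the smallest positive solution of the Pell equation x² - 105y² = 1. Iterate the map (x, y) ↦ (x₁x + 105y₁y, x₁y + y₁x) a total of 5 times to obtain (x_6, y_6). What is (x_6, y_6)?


Step 1: Find the fundamental solution (x₁, y₁) of x² - 105y² = 1.
  Expand √105 as a continued fraction. a₀ = ⌊√105⌋ = 10; iterate m_{k+1} = d_k·a_k − m_k, d_{k+1} = (105 − m_{k+1}²)/d_k, a_{k+1} = ⌊(a₀ + m_{k+1})/d_{k+1}⌋ (starting m₀ = 0, d₀ = 1), with convergents p_k = a_k·p_{k-1} + p_{k-2}, q_k = a_k·q_{k-1} + q_{k-2} (p₋₁ = 1, q₋₁ = 0):
  k = 0: a₀ = 10; p₀/q₀ = 10/1; p₀² − 105·q₀² = 100 − 105 = -5.
  k = 1: m = 10, d = 5, a = ⌊(10 + 10)/5⌋ = 4; p/q = (4·10 + 1)/(4·1 + 0) = 41/4; p² − 105·q² = 1681 − 1680 = 1.
  The first convergent with p² − 105·q² = 1 gives the fundamental solution (x₁, y₁) = (41, 4).
Step 2: Apply the recurrence (x_{n+1}, y_{n+1}) = (x₁x_n + 105y₁y_n, x₁y_n + y₁x_n) repeatedly.
  From (x_1, y_1) = (41, 4): x_2 = 41·41 + 105·4·4 = 3361; y_2 = 41·4 + 4·41 = 328.
  From (x_2, y_2) = (3361, 328): x_3 = 41·3361 + 105·4·328 = 275561; y_3 = 41·328 + 4·3361 = 26892.
  From (x_3, y_3) = (275561, 26892): x_4 = 41·275561 + 105·4·26892 = 22592641; y_4 = 41·26892 + 4·275561 = 2204816.
  From (x_4, y_4) = (22592641, 2204816): x_5 = 41·22592641 + 105·4·2204816 = 1852321001; y_5 = 41·2204816 + 4·22592641 = 180768020.
  From (x_5, y_5) = (1852321001, 180768020): x_6 = 41·1852321001 + 105·4·180768020 = 151867729441; y_6 = 41·180768020 + 4·1852321001 = 14820772824.
Step 3: Verify x_6² - 105·y_6² = 23063807245564778172481 - 23063807245564778172480 = 1 (should be 1). ✓

(x_1, y_1) = (41, 4); (x_6, y_6) = (151867729441, 14820772824).


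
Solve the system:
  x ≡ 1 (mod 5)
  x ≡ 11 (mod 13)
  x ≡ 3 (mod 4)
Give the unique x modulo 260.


Moduli 5, 13, 4 are pairwise coprime; by CRT there is a unique solution modulo M = 5 · 13 · 4 = 260.
Solve pairwise, accumulating the modulus:
  Start with x ≡ 1 (mod 5).
  Combine with x ≡ 11 (mod 13): since gcd(5, 13) = 1, we get a unique residue mod 65.
    Write x = 1 + 5·t and substitute into x ≡ 11 (mod 13): 5·t ≡ 11 − 1 = 10 (mod 13).
    The inverse of 5 mod 13 is 8 (since 5·8 = 40 = 3·13 + 1), so t ≡ 8·10 = 80 ≡ 2 (mod 13).
    Then x = 1 + 5·2 = 11, valid modulo lcm(5, 13) = 65: x ≡ 11 (mod 65).
  Combine with x ≡ 3 (mod 4): since gcd(65, 4) = 1, we get a unique residue mod 260.
    Write x = 11 + 65·t and substitute into x ≡ 3 (mod 4): 65·t ≡ 3 − 11 = -8 (mod 4).
    Reduce coefficients mod 4: 1·t ≡ 0 (mod 4).
    So t ≡ 0 (mod 4).
    Then x = 11 + 65·0 = 11, valid modulo lcm(65, 4) = 260: x ≡ 11 (mod 260).
Verify: 11 mod 5 = 1 ✓, 11 mod 13 = 11 ✓, 11 mod 4 = 3 ✓.

x ≡ 11 (mod 260).


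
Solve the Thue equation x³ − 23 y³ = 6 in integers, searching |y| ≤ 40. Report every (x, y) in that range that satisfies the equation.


The equation is x³ - 23y³ = 6. For fixed y, x³ = 23·y³ + 6, so a solution requires the RHS to be a perfect cube.
Strategy: iterate y from -40 to 40, compute RHS = 23·y³ + 6, and check whether it is a (positive or negative) perfect cube.
Check small values of y:
  y = 0: RHS = 6 is not a perfect cube.
  y = 1: RHS = 29 is not a perfect cube.
  y = -1: RHS = -17 is not a perfect cube.
  y = 2: RHS = 190 is not a perfect cube.
  y = -2: RHS = -178 is not a perfect cube.
  y = 3: RHS = 627 is not a perfect cube.
  y = -3: RHS = -615 is not a perfect cube.
Continuing the search up to |y| = 40 finds no solutions either.
No (x, y) in the scanned range satisfies the equation.

No integer solutions with |y| ≤ 40.


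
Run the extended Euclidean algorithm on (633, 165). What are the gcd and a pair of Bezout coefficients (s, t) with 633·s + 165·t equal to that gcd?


Euclidean algorithm on (633, 165) — divide until remainder is 0:
  633 = 3 · 165 + 138
  165 = 1 · 138 + 27
  138 = 5 · 27 + 3
  27 = 9 · 3 + 0
gcd(633, 165) = 3.
Track Bezout coefficients alongside the remainders: start with r₀ = 633 = a·1 + b·0 (s = 1, t = 0) and r₁ = 165 = a·0 + b·1 (s = 0, t = 1); each new remainder r_{k+1} = r_{k-1} − q_k·r_k inherits s_{k+1} = s_{k-1} − q_k·s_k, t_{k+1} = t_{k-1} − q_k·t_k, so r_k = a·s_k + b·t_k at every step:
  q = 3: r = 138, s = 1 − 3·0 = 1, t = 0 − 3·1 = -3  (check: 633·1 + 165·(-3) = 138)
  q = 1: r = 27, s = 0 − 1·1 = -1, t = 1 − 1·(-3) = 4  (check: 633·(-1) + 165·4 = 27)
  q = 5: r = 3, s = 1 − 5·(-1) = 6, t = -3 − 5·4 = -23  (check: 633·6 + 165·(-23) = 3)
The row with r = 3 (the gcd) gives the Bezout coefficients s = 6, t = -23.
Result: 633 · (6) + 165 · (-23) = 3.

gcd(633, 165) = 3; s = 6, t = -23 (check: 633·6 + 165·(-23) = 3).
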